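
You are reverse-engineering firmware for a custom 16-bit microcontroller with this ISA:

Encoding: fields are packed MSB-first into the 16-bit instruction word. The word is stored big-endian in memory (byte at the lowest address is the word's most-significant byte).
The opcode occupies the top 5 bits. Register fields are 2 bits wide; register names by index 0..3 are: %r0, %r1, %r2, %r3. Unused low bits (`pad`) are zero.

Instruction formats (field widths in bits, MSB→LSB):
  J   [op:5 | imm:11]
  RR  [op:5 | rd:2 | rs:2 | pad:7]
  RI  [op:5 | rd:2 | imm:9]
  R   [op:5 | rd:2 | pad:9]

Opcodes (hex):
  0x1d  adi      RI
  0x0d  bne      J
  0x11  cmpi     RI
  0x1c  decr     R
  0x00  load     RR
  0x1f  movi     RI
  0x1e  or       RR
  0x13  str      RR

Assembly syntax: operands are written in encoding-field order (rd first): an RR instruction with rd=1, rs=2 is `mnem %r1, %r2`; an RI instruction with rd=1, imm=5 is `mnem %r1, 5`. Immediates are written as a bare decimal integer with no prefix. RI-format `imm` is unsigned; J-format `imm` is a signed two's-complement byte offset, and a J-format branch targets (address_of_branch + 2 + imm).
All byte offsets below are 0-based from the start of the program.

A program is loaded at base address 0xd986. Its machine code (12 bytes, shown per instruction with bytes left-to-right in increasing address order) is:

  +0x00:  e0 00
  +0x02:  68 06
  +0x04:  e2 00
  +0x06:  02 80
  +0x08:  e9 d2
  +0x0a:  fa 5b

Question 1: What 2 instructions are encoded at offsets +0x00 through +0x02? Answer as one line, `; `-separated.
+0x00: e0 00 ⇒ word 0xe000 (big)
  opcode bits[15:11]=0x1c: decr/R
  rd: (w>>9)&0x3=0x0 → %r0
+0x02: 68 06 ⇒ word 0x6806 (big)
  opcode bits[15:11]=0xd: bne/J
  imm: (w>>0)&0x7ff=0x6 → 6

decr %r0; bne 6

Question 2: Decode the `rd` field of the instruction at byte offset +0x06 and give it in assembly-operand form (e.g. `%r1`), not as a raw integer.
[06] 02 80 → 0x0280
  top 5b → 0x0 → load [RR]
  rd@[10:9]=0x1 ⇒ %r1
  rs@[8:7]=0x1 ⇒ %r1

%r1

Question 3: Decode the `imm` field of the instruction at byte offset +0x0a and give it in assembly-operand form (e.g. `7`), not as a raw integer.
off 0x0a: read fa 5b as big → 0xfa5b
  opcode bits[15:11]=0x1f: movi/RI
  [10:9] rd=1 = %r1
  [8:0] imm=91 = 91

91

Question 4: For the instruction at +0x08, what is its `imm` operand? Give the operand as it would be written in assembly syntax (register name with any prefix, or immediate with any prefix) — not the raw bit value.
466

+0x08: e9 d2 ⇒ word 0xe9d2 (big)
  op=0xe9d2>>11=0x1d ⇒ adi (RI)
  rd: (w>>9)&0x3=0x0 → %r0
  imm: (w>>0)&0x1ff=0x1d2 → 466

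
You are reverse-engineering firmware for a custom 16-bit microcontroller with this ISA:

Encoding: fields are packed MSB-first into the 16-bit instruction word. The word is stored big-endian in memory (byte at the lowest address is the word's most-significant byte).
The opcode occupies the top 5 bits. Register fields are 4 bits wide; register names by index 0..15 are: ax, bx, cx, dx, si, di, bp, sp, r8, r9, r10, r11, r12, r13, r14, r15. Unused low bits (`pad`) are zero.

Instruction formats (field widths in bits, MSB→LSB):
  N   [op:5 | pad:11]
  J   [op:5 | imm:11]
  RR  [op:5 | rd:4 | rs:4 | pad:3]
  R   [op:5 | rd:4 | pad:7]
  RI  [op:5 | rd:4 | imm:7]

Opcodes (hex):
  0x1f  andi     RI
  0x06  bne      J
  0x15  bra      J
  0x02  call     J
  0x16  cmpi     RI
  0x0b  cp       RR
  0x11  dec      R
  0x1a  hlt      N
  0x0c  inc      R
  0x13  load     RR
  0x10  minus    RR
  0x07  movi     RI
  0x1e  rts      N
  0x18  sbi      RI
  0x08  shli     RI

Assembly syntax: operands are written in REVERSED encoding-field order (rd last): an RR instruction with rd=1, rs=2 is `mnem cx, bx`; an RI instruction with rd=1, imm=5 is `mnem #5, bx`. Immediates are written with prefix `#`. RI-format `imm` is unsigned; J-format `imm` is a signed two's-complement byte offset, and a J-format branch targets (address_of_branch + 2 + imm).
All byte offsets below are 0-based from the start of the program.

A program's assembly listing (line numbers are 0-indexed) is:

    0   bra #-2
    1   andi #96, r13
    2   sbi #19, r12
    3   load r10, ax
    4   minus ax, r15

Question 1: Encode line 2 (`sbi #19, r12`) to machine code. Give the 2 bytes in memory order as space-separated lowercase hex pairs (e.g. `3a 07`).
line 2 (sbi): pack op=0x18:5|rd=12:4|imm=19:7 = 0xc613; big→ c6 13

c6 13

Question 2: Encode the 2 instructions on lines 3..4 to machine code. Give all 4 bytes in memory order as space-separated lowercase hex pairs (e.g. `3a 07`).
3. load fields op=0x13:5|rd=0:4|rs=10:4|pad=0:3 → word 9850h → 98 50
4. minus fields op=0x10:5|rd=15:4|rs=0:4|pad=0:3 → word 8780h → 87 80

98 50 87 80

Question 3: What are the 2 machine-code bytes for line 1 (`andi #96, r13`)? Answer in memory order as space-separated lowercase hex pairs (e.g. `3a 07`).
fe e0

line 1 (andi): pack op=0x1f:5|rd=13:4|imm=96:7 = 0xfee0; big→ fe e0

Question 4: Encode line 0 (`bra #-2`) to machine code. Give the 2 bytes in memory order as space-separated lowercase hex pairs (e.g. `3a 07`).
0. bra fields op=0x15:5|imm=-2:11 → word affeh → af fe

af fe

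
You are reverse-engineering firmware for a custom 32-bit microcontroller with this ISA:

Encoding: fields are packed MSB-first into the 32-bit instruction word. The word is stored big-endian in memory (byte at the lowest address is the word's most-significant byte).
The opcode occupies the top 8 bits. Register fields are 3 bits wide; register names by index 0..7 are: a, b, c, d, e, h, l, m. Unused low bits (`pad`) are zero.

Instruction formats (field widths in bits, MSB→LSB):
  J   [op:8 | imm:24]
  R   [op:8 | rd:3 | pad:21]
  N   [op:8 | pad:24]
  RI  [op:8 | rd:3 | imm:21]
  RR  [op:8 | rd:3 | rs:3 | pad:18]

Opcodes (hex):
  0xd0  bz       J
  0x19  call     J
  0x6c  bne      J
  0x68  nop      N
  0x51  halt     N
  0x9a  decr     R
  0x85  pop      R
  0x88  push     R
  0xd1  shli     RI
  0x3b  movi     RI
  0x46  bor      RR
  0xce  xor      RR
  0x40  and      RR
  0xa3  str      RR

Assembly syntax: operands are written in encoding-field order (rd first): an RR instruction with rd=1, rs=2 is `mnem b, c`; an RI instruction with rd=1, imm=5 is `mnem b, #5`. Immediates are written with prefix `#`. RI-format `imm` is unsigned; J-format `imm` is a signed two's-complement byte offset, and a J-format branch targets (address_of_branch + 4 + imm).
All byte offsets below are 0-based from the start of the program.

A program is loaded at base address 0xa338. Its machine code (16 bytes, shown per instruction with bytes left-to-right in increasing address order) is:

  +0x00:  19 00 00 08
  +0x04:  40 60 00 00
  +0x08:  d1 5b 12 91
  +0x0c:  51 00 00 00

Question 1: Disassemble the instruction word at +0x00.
call #8

+0x00: 19 00 00 08 ⇒ word 0x19000008 (big)
  opcode bits[31:24]=0x19: call/J
  [23:0] imm=8 = #8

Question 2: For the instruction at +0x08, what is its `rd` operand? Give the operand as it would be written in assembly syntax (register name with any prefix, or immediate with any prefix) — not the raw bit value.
c

+0x08: d1 5b 12 91 ⇒ word 0xd15b1291 (big)
  op=0xd15b1291>>24=0xd1 ⇒ shli (RI)
  rd@[23:21]=0x2 ⇒ c
  imm@[20:0]=0x1b1291 ⇒ #1774225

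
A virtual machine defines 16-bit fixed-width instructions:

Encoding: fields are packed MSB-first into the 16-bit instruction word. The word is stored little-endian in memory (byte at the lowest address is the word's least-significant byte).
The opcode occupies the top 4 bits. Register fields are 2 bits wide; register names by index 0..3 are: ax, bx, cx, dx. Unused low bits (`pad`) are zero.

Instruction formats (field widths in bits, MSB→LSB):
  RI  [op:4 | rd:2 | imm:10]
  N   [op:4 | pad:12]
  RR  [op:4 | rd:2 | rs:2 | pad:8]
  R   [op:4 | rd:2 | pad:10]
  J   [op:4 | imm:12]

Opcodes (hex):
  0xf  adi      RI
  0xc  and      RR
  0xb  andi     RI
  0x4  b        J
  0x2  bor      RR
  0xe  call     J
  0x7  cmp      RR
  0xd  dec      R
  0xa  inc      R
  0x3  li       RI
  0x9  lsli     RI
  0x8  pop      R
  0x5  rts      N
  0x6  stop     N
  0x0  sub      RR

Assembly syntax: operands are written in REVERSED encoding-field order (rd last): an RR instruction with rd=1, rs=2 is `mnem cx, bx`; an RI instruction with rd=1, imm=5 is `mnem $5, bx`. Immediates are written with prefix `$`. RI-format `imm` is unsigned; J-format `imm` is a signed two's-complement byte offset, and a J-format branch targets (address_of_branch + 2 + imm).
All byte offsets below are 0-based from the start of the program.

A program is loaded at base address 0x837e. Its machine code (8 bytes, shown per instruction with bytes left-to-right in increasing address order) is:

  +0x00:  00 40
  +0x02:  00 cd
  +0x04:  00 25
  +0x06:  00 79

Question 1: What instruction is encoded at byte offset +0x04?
+0x04: 00 25 ⇒ word 0x2500 (little)
  opcode bits[15:12]=0x2: bor/RR
  rd@[11:10]=0x1 ⇒ bx
  rs@[9:8]=0x1 ⇒ bx

bor bx, bx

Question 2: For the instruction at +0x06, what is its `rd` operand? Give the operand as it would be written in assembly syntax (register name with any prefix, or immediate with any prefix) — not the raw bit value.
[06] 00 79 → 0x7900
  top 4b → 0x7 → cmp [RR]
  rd@[11:10]=0x2 ⇒ cx
  rs@[9:8]=0x1 ⇒ bx

cx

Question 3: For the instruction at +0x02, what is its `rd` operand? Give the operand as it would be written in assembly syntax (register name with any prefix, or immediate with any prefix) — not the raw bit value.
dx

+0x02: 00 cd ⇒ word 0xcd00 (little)
  op=0xcd00>>12=0xc ⇒ and (RR)
  [11:10] rd=3 = dx
  [9:8] rs=1 = bx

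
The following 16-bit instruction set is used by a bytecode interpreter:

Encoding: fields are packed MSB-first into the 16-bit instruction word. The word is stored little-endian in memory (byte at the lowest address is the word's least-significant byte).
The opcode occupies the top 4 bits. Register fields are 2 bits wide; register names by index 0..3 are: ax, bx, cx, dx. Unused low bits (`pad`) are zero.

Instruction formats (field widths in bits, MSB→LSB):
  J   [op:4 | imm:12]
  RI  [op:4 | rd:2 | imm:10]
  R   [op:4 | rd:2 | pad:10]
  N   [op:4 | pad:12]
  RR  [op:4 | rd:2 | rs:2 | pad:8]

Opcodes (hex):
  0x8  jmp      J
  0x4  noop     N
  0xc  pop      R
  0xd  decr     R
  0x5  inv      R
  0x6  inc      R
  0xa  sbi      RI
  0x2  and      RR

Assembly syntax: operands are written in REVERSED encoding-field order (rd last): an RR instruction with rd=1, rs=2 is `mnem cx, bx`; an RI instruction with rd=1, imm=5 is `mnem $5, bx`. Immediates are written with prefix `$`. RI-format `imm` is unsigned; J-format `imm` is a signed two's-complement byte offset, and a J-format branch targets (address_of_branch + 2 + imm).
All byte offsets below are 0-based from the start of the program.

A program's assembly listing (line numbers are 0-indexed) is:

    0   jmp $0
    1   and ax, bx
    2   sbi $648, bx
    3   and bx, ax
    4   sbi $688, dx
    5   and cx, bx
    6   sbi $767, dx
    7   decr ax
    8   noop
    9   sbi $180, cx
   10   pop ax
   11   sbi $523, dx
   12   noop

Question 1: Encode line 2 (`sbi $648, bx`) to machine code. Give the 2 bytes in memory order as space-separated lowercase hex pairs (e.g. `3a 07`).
line 2 (sbi): pack op=0xa:4|rd=1:2|imm=648:10 = 0xa688; little→ 88 a6

88 a6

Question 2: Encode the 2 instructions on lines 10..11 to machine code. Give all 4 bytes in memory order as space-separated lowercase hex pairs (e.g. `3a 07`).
00 c0 0b ae

10. pop fields op=0xc:4|rd=0:2|pad=0:10 → word c000h → 00 c0
11. sbi fields op=0xa:4|rd=3:2|imm=523:10 → word ae0bh → 0b ae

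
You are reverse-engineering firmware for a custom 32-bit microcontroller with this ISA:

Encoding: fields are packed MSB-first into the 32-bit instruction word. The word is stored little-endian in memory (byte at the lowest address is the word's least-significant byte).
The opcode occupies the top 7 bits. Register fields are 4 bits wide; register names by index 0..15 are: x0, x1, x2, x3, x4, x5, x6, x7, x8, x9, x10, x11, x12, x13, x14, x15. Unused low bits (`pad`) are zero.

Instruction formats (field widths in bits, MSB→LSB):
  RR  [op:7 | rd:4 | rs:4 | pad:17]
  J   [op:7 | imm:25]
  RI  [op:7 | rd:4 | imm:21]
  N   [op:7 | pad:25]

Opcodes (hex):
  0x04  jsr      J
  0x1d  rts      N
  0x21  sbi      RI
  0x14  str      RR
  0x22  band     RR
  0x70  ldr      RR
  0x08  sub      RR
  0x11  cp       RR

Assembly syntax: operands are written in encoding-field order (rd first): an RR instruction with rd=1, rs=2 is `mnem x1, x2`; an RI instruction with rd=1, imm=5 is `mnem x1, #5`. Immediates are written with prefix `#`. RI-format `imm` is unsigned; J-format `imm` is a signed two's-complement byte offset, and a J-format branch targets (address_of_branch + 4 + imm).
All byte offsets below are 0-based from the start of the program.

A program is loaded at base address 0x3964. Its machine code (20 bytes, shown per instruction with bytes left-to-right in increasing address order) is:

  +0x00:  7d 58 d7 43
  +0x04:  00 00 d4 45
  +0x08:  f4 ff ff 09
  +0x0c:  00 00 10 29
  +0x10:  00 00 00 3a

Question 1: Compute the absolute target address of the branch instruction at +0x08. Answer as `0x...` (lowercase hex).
@+08  little-endian(f4 ff ff 09) = 0x09fffff4
  op=0x09fffff4>>25=0x4 ⇒ jsr (J)
  [24:0] imm=33554420 (s25→-12) = #-12
  target = base 0x3964 + off 0x08 + 4 + imm -12 = 0x3964

0x3964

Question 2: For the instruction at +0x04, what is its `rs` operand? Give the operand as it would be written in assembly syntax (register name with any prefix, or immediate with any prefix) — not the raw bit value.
+0x04: 00 00 d4 45 ⇒ word 0x45d40000 (little)
  op=0x45d40000>>25=0x22 ⇒ band (RR)
  rd: (w>>21)&0xf=0xe → x14
  rs: (w>>17)&0xf=0xa → x10

x10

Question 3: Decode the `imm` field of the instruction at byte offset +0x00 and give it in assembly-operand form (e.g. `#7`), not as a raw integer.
[00] 7d 58 d7 43 → 0x43d7587d
  top 7b → 0x21 → sbi [RI]
  rd: (w>>21)&0xf=0xe → x14
  imm: (w>>0)&0x1fffff=0x17587d → #1529981

#1529981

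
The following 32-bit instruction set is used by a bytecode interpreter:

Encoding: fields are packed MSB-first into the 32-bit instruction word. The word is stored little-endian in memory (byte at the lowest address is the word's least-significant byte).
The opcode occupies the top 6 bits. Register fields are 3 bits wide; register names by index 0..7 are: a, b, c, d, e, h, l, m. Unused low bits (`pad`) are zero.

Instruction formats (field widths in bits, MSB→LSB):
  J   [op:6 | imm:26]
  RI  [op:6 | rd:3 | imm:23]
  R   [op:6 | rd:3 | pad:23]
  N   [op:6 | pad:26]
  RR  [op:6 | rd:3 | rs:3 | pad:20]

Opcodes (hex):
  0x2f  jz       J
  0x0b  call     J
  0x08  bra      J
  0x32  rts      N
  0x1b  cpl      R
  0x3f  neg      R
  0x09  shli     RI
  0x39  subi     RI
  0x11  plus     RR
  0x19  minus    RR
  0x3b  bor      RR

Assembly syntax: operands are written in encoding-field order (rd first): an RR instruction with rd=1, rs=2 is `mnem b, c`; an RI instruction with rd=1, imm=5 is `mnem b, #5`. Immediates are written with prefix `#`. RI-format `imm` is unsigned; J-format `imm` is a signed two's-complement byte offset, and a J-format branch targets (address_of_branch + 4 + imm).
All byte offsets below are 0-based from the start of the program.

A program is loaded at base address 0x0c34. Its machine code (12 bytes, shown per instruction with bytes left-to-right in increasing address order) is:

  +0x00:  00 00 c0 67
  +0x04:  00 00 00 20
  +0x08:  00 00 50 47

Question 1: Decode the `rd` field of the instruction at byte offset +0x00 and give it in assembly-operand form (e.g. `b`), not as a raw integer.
m

+0x00: 00 00 c0 67 ⇒ word 0x67c00000 (little)
  opcode bits[31:26]=0x19: minus/RR
  rd: (w>>23)&0x7=0x7 → m
  rs: (w>>20)&0x7=0x4 → e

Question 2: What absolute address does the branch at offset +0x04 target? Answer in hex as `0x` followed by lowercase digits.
+0x04: 00 00 00 20 ⇒ word 0x20000000 (little)
  top 6b → 0x8 → bra [J]
  [25:0] imm=0 = #0
  target = base 0x0c34 + off 0x04 + 4 + imm 0 = 0x0c3c

0x0c3c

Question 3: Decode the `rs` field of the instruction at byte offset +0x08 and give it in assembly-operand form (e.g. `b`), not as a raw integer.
h

off 0x08: read 00 00 50 47 as little → 0x47500000
  opcode bits[31:26]=0x11: plus/RR
  rd@[25:23]=0x6 ⇒ l
  rs@[22:20]=0x5 ⇒ h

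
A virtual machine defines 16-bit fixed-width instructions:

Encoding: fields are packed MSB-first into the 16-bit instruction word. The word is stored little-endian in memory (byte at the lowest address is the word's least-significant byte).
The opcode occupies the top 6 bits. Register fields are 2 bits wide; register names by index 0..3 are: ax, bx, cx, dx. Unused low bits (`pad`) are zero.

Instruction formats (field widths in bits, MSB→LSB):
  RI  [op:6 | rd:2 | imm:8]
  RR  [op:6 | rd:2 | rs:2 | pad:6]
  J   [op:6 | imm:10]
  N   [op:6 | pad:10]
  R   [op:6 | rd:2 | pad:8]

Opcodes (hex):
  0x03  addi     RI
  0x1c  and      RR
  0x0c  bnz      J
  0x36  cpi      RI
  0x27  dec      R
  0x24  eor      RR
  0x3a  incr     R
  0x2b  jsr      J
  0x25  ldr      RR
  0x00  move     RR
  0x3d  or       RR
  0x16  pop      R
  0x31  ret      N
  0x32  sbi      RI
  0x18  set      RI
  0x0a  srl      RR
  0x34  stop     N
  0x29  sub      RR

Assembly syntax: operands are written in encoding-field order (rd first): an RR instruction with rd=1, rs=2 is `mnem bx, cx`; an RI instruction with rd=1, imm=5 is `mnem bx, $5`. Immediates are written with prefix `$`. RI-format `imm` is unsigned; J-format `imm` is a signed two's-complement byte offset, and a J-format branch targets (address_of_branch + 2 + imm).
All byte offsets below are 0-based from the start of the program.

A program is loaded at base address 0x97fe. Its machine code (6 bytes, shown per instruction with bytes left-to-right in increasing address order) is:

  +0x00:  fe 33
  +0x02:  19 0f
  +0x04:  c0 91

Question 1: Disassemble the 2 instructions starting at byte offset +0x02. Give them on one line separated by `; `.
@+02  little-endian(19 0f) = 0x0f19
  top 6b → 0x3 → addi [RI]
  rd: (w>>8)&0x3=0x3 → dx
  imm: (w>>0)&0xff=0x19 → $25
@+04  little-endian(c0 91) = 0x91c0
  top 6b → 0x24 → eor [RR]
  rd: (w>>8)&0x3=0x1 → bx
  rs: (w>>6)&0x3=0x3 → dx

addi dx, $25; eor bx, dx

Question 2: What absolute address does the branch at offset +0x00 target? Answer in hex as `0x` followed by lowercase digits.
@+00  little-endian(fe 33) = 0x33fe
  top 6b → 0xc → bnz [J]
  imm@[9:0]=0x3fe (s10→-2) ⇒ $-2
  target = base 0x97fe + off 0x00 + 2 + imm -2 = 0x97fe

0x97fe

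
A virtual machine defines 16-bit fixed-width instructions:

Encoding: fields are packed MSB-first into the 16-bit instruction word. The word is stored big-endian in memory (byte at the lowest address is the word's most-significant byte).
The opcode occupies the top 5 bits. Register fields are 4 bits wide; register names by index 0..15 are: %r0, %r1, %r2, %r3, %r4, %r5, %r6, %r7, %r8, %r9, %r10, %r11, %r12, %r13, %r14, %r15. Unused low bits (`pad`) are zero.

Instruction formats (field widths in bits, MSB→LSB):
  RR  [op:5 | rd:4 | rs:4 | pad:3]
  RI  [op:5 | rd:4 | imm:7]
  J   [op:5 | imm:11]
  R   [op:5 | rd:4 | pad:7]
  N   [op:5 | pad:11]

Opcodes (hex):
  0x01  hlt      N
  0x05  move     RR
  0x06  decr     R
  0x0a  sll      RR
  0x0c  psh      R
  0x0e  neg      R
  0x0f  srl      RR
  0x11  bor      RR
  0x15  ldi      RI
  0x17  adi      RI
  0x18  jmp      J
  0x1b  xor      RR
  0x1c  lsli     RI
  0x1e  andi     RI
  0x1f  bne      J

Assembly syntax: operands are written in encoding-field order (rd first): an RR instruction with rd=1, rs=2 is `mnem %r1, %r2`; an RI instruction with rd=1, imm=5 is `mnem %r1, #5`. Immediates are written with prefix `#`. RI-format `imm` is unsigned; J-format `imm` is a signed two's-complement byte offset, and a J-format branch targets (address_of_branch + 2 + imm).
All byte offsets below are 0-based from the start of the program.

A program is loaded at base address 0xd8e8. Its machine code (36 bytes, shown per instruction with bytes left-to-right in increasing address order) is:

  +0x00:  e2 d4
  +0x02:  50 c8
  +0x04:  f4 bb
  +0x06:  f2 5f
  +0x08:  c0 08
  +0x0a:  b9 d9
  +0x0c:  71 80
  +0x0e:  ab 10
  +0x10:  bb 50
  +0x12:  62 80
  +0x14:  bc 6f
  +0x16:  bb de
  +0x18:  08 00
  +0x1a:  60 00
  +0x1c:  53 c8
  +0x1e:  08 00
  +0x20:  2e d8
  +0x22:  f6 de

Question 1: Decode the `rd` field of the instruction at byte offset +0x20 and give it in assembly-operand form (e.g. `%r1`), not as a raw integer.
@+20  big-endian(2e d8) = 0x2ed8
  op=0x2ed8>>11=0x5 ⇒ move (RR)
  rd: (w>>7)&0xf=0xd → %r13
  rs: (w>>3)&0xf=0xb → %r11

%r13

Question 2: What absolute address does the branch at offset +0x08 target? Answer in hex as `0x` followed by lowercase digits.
[08] c0 08 → 0xc008
  op=0xc008>>11=0x18 ⇒ jmp (J)
  imm@[10:0]=0x8 ⇒ #8
  target = base 0xd8e8 + off 0x08 + 2 + imm 8 = 0xd8fa

0xd8fa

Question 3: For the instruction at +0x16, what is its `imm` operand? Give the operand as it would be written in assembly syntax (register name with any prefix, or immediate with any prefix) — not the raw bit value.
off 0x16: read bb de as big → 0xbbde
  top 5b → 0x17 → adi [RI]
  rd@[10:7]=0x7 ⇒ %r7
  imm@[6:0]=0x5e ⇒ #94

#94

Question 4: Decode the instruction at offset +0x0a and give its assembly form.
adi %r3, #89

+0x0a: b9 d9 ⇒ word 0xb9d9 (big)
  op=0xb9d9>>11=0x17 ⇒ adi (RI)
  [10:7] rd=3 = %r3
  [6:0] imm=89 = #89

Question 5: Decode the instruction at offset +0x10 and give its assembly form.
adi %r6, #80

off 0x10: read bb 50 as big → 0xbb50
  op=0xbb50>>11=0x17 ⇒ adi (RI)
  [10:7] rd=6 = %r6
  [6:0] imm=80 = #80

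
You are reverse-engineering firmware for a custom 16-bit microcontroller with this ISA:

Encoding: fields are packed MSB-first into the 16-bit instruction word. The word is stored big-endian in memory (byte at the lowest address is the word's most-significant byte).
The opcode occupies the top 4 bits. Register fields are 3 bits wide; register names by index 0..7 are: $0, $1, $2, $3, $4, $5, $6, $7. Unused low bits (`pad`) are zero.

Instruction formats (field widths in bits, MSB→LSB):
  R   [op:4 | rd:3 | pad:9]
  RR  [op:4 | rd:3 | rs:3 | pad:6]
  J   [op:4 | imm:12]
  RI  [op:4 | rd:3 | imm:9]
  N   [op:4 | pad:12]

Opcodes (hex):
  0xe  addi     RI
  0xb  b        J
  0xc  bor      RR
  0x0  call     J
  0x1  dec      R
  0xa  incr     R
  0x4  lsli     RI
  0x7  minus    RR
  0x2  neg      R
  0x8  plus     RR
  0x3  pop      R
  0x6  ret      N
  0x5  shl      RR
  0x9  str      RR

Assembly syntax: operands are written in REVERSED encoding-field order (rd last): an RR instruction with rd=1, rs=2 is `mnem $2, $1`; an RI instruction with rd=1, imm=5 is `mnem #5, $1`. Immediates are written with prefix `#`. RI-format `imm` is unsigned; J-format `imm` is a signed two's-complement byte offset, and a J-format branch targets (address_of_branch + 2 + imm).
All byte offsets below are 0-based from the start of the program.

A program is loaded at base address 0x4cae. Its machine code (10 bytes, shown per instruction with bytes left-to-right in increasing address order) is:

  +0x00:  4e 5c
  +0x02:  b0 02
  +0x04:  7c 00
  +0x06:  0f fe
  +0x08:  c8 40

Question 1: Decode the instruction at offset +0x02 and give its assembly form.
@+02  big-endian(b0 02) = 0xb002
  opcode bits[15:12]=0xb: b/J
  imm: (w>>0)&0xfff=0x2 → #2

b #2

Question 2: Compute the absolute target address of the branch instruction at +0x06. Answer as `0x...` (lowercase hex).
[06] 0f fe → 0x0ffe
  opcode bits[15:12]=0x0: call/J
  [11:0] imm=4094 (s12→-2) = #-2
  target = base 0x4cae + off 0x06 + 2 + imm -2 = 0x4cb4

0x4cb4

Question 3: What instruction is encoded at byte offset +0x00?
lsli #92, $7

@+00  big-endian(4e 5c) = 0x4e5c
  top 4b → 0x4 → lsli [RI]
  rd@[11:9]=0x7 ⇒ $7
  imm@[8:0]=0x5c ⇒ #92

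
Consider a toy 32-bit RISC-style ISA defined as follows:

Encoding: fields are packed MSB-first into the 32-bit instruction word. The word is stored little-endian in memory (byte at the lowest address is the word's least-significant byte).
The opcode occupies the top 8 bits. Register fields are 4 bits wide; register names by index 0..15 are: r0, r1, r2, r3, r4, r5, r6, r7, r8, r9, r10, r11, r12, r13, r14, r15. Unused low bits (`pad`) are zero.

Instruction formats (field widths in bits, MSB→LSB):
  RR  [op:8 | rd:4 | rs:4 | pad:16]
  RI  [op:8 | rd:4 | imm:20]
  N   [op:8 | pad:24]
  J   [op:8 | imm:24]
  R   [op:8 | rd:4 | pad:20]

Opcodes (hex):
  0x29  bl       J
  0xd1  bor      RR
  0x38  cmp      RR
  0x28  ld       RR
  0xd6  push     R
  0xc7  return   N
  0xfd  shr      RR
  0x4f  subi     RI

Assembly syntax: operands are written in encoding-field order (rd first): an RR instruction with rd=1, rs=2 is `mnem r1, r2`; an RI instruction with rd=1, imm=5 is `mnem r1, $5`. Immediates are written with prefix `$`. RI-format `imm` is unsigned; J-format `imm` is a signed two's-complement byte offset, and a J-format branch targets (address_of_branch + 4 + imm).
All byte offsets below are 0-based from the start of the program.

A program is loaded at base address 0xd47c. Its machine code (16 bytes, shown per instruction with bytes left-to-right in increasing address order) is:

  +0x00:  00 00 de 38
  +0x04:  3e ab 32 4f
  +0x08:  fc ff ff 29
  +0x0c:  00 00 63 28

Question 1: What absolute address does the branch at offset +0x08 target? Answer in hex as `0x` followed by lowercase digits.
0xd484

@+08  little-endian(fc ff ff 29) = 0x29fffffc
  op=0x29fffffc>>24=0x29 ⇒ bl (J)
  imm: (w>>0)&0xffffff=0xfffffc (s24→-4) → $-4
  target = base 0xd47c + off 0x08 + 4 + imm -4 = 0xd484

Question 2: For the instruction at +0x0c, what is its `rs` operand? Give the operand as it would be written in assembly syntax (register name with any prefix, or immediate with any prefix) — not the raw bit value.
r3

@+0c  little-endian(00 00 63 28) = 0x28630000
  op=0x28630000>>24=0x28 ⇒ ld (RR)
  rd@[23:20]=0x6 ⇒ r6
  rs@[19:16]=0x3 ⇒ r3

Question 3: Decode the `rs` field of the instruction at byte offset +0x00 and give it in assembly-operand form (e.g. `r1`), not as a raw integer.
r14

[00] 00 00 de 38 → 0x38de0000
  top 8b → 0x38 → cmp [RR]
  rd@[23:20]=0xd ⇒ r13
  rs@[19:16]=0xe ⇒ r14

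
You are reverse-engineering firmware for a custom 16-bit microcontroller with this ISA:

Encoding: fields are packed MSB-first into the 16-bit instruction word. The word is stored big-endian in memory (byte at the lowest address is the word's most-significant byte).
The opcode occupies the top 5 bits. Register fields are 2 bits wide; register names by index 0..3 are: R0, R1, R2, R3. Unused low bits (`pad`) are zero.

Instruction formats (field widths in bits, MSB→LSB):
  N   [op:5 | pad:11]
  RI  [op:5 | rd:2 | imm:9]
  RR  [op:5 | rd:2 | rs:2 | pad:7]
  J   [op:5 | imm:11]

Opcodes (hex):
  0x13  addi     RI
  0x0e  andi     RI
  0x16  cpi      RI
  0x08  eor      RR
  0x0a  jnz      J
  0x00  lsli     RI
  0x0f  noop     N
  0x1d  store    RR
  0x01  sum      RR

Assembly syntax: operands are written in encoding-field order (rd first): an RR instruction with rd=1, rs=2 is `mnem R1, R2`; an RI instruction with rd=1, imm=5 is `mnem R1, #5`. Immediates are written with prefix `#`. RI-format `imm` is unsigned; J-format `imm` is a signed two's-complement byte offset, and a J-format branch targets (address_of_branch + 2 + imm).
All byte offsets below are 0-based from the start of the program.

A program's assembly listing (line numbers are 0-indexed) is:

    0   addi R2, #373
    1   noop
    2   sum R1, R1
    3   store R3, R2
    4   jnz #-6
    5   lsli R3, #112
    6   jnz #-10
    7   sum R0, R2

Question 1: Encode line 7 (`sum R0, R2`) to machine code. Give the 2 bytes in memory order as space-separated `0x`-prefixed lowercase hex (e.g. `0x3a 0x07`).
0x09 0x00

L7: sum op=0x1:5|rd=0:2|rs=2:2|pad=0:7 ⇒ 0x0900 ⇒ big 09 00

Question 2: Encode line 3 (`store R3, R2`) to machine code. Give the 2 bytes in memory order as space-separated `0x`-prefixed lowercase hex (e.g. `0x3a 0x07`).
0xef 0x00

line 3 (store): pack op=0x1d:5|rd=3:2|rs=2:2|pad=0:7 = 0xef00; big→ ef 00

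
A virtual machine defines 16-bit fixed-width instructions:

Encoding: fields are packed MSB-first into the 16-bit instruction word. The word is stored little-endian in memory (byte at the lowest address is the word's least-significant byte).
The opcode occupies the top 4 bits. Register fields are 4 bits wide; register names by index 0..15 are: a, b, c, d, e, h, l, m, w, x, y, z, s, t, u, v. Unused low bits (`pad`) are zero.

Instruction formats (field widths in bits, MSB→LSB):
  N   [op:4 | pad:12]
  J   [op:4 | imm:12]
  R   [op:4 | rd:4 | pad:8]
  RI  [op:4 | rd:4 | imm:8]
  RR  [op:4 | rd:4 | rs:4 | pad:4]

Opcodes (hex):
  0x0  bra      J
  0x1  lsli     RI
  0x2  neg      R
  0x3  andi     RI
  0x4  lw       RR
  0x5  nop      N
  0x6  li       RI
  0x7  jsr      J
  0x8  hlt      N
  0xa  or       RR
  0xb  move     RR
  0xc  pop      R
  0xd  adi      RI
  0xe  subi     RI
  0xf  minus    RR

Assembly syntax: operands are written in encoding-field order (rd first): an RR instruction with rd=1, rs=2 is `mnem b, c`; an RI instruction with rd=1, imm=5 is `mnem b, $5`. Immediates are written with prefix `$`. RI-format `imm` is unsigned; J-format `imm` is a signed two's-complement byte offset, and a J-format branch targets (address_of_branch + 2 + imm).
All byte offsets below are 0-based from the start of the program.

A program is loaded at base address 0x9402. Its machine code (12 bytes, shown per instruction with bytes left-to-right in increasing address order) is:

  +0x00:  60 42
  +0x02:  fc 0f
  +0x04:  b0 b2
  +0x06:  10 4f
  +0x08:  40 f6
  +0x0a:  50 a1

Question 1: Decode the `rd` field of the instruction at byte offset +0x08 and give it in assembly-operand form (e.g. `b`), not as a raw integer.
off 0x08: read 40 f6 as little → 0xf640
  opcode bits[15:12]=0xf: minus/RR
  rd@[11:8]=0x6 ⇒ l
  rs@[7:4]=0x4 ⇒ e

l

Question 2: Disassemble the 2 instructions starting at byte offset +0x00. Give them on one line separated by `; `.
+0x00: 60 42 ⇒ word 0x4260 (little)
  top 4b → 0x4 → lw [RR]
  rd@[11:8]=0x2 ⇒ c
  rs@[7:4]=0x6 ⇒ l
+0x02: fc 0f ⇒ word 0x0ffc (little)
  top 4b → 0x0 → bra [J]
  imm@[11:0]=0xffc (s12→-4) ⇒ $-4

lw c, l; bra $-4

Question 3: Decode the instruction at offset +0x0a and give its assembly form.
+0x0a: 50 a1 ⇒ word 0xa150 (little)
  op=0xa150>>12=0xa ⇒ or (RR)
  [11:8] rd=1 = b
  [7:4] rs=5 = h

or b, h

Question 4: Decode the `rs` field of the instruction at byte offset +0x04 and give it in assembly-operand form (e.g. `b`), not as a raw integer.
[04] b0 b2 → 0xb2b0
  op=0xb2b0>>12=0xb ⇒ move (RR)
  rd: (w>>8)&0xf=0x2 → c
  rs: (w>>4)&0xf=0xb → z

z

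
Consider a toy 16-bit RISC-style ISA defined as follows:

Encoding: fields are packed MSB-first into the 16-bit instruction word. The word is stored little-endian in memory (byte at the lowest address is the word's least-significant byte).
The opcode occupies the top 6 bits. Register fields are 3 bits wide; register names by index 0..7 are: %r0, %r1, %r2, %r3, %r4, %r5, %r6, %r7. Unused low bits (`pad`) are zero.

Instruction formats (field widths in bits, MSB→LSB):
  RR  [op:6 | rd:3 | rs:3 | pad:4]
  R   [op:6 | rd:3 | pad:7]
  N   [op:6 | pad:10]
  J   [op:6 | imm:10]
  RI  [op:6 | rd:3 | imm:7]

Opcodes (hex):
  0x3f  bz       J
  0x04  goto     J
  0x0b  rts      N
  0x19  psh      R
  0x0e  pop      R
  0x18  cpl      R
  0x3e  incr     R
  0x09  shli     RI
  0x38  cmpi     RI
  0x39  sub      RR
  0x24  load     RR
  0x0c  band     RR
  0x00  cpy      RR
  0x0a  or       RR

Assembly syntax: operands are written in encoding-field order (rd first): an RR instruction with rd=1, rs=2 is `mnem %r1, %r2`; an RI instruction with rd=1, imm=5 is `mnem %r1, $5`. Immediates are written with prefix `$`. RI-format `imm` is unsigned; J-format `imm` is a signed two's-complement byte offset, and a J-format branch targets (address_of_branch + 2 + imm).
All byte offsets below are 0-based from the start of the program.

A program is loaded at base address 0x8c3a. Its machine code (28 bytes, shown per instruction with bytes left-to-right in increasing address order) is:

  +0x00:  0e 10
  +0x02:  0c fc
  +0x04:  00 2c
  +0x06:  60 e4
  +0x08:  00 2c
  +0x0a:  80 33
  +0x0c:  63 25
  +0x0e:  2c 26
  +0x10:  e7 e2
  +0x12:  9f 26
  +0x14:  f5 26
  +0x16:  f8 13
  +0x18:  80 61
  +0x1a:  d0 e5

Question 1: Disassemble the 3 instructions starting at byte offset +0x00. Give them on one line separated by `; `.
@+00  little-endian(0e 10) = 0x100e
  op=0x100e>>10=0x4 ⇒ goto (J)
  imm: (w>>0)&0x3ff=0xe → $14
@+02  little-endian(0c fc) = 0xfc0c
  op=0xfc0c>>10=0x3f ⇒ bz (J)
  imm: (w>>0)&0x3ff=0xc → $12
@+04  little-endian(00 2c) = 0x2c00
  op=0x2c00>>10=0xb ⇒ rts (N)

goto $14; bz $12; rts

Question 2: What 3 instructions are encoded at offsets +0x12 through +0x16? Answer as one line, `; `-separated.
@+12  little-endian(9f 26) = 0x269f
  top 6b → 0x9 → shli [RI]
  rd: (w>>7)&0x7=0x5 → %r5
  imm: (w>>0)&0x7f=0x1f → $31
@+14  little-endian(f5 26) = 0x26f5
  top 6b → 0x9 → shli [RI]
  rd: (w>>7)&0x7=0x5 → %r5
  imm: (w>>0)&0x7f=0x75 → $117
@+16  little-endian(f8 13) = 0x13f8
  top 6b → 0x4 → goto [J]
  imm: (w>>0)&0x3ff=0x3f8 (s10→-8) → $-8

shli %r5, $31; shli %r5, $117; goto $-8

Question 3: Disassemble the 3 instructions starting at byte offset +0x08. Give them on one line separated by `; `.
rts; band %r7, %r0; shli %r2, $99

@+08  little-endian(00 2c) = 0x2c00
  op=0x2c00>>10=0xb ⇒ rts (N)
@+0a  little-endian(80 33) = 0x3380
  op=0x3380>>10=0xc ⇒ band (RR)
  [9:7] rd=7 = %r7
  [6:4] rs=0 = %r0
@+0c  little-endian(63 25) = 0x2563
  op=0x2563>>10=0x9 ⇒ shli (RI)
  [9:7] rd=2 = %r2
  [6:0] imm=99 = $99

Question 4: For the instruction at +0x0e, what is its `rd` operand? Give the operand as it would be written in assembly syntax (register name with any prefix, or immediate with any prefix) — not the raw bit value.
@+0e  little-endian(2c 26) = 0x262c
  op=0x262c>>10=0x9 ⇒ shli (RI)
  rd@[9:7]=0x4 ⇒ %r4
  imm@[6:0]=0x2c ⇒ $44

%r4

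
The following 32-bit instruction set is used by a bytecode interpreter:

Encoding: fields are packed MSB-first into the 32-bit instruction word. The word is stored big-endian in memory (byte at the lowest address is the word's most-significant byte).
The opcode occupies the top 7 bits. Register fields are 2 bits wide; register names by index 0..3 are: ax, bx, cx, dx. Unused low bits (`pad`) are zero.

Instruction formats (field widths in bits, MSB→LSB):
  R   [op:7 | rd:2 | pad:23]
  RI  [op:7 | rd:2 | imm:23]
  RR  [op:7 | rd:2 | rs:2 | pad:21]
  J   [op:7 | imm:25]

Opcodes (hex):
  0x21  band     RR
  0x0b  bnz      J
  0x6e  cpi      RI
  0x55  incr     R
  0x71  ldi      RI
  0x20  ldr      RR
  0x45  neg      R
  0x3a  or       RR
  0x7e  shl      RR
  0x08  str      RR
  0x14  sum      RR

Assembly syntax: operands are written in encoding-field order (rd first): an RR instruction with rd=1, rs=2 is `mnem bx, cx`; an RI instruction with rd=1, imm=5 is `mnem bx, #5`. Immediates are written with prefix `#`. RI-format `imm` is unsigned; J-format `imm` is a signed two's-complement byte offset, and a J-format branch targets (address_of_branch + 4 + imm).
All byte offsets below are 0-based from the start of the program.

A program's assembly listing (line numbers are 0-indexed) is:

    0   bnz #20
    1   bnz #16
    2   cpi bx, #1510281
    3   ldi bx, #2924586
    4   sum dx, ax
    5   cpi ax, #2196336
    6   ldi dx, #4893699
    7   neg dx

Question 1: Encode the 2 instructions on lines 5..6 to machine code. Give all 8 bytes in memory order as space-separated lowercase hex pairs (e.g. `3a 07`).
5. cpi fields op=0x6e:7|rd=0:2|imm=2196336:23 → word dc218370h → dc 21 83 70
6. ldi fields op=0x71:7|rd=3:2|imm=4893699:23 → word e3caac03h → e3 ca ac 03

dc 21 83 70 e3 ca ac 03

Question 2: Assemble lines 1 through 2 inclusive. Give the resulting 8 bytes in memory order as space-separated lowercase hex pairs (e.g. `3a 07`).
16 00 00 10 dc 97 0b 89

1. bnz fields op=0xb:7|imm=16:25 → word 16000010h → 16 00 00 10
2. cpi fields op=0x6e:7|rd=1:2|imm=1510281:23 → word dc970b89h → dc 97 0b 89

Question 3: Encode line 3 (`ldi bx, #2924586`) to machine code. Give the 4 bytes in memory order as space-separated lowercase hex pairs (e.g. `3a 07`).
L3: ldi op=0x71:7|rd=1:2|imm=2924586:23 ⇒ 0xe2aca02a ⇒ big e2 ac a0 2a

e2 ac a0 2a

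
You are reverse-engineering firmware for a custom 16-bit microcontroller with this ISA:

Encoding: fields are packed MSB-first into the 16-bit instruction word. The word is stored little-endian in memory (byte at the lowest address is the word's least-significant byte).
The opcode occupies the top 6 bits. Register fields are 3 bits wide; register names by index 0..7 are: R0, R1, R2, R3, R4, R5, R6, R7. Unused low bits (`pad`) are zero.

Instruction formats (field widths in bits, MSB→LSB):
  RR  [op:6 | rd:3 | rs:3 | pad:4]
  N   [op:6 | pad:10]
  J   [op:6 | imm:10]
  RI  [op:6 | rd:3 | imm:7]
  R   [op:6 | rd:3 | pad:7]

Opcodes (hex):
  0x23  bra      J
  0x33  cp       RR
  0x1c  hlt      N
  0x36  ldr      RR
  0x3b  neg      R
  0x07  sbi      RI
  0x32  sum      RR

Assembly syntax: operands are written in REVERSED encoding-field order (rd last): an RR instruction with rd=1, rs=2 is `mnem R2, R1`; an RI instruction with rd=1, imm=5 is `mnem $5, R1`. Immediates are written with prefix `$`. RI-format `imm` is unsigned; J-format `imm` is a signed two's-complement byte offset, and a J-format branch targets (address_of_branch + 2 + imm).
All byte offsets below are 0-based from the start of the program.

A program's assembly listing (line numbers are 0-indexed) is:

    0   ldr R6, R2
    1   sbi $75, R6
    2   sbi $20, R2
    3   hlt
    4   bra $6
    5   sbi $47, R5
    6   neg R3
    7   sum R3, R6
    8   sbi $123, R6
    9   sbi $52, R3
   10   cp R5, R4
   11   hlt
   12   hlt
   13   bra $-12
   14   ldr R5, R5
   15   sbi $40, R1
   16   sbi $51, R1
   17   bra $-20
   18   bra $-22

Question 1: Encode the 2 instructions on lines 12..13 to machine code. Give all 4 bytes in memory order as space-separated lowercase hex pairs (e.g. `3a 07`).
00 70 f4 8f

line 12 (hlt): pack op=0x1c:6|pad=0:10 = 0x7000; little→ 00 70
line 13 (bra): pack op=0x23:6|imm=-12:10 = 0x8ff4; little→ f4 8f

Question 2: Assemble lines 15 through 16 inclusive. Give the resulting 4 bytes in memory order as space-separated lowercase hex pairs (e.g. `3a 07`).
a8 1c b3 1c

15. sbi fields op=0x7:6|rd=1:3|imm=40:7 → word 1ca8h → a8 1c
16. sbi fields op=0x7:6|rd=1:3|imm=51:7 → word 1cb3h → b3 1c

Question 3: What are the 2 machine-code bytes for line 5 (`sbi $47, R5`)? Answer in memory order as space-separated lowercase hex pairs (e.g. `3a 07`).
5. sbi fields op=0x7:6|rd=5:3|imm=47:7 → word 1eafh → af 1e

af 1e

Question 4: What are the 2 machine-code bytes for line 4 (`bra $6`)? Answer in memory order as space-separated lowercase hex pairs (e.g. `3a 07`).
06 8c

4. bra fields op=0x23:6|imm=6:10 → word 8c06h → 06 8c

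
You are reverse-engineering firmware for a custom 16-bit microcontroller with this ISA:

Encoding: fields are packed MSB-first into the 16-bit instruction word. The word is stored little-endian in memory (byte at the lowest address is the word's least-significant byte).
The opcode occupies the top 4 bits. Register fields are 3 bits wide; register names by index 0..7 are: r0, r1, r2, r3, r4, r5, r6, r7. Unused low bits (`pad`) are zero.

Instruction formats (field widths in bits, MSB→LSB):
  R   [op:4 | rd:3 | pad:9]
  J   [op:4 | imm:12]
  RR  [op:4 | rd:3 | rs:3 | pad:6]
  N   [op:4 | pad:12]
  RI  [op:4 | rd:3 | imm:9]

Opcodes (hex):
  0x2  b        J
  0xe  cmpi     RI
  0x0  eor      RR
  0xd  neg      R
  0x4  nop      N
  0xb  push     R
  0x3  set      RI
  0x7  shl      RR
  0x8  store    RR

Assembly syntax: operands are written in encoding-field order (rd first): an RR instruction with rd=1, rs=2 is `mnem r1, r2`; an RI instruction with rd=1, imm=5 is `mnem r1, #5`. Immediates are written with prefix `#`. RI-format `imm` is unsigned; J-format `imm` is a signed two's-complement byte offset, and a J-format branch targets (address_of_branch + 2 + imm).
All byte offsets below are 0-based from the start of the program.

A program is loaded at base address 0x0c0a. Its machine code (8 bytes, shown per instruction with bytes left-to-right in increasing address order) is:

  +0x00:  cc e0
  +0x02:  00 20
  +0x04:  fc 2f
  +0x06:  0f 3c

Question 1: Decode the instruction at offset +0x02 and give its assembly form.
+0x02: 00 20 ⇒ word 0x2000 (little)
  top 4b → 0x2 → b [J]
  imm: (w>>0)&0xfff=0x0 → #0

b #0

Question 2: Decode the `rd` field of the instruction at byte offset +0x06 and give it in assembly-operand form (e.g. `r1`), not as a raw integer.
r6

[06] 0f 3c → 0x3c0f
  opcode bits[15:12]=0x3: set/RI
  [11:9] rd=6 = r6
  [8:0] imm=15 = #15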